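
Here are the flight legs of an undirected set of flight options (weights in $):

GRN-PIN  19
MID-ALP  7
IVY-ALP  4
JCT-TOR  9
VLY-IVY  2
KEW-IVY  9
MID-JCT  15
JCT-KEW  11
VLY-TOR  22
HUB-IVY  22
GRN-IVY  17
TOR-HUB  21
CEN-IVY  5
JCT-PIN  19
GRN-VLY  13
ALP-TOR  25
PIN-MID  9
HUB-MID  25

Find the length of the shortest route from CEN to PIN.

Running Dijkstra from CEN:
CEN: 0
IVY: 5  (via CEN)
VLY: 7  (via IVY)
ALP: 9  (via IVY)
KEW: 14  (via IVY)
MID: 16  (via ALP)
GRN: 20  (via VLY)
JCT: 25  (via KEW)
PIN: 25  (via MID)
Shortest route: CEN → IVY → ALP → MID → PIN = $25.

$25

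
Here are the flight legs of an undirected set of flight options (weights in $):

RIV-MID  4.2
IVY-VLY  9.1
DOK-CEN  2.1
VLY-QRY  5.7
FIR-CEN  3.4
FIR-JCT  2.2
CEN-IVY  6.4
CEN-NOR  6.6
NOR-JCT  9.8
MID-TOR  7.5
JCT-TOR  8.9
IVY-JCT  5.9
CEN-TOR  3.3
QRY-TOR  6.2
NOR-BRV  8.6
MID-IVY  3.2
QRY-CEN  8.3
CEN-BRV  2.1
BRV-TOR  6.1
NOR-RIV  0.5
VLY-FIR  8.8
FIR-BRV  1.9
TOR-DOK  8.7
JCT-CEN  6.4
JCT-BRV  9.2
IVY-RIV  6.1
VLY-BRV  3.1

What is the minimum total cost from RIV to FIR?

Shortest distances from RIV:
RIV: 0
NOR: 0.5  (via RIV)
MID: 4.2  (via RIV)
IVY: 6.1  (via RIV)
CEN: 7.1  (via NOR)
BRV: 9.1  (via NOR)
DOK: 9.2  (via CEN)
JCT: 10.3  (via NOR)
TOR: 10.4  (via CEN)
FIR: 10.5  (via CEN)
Shortest route: RIV–NOR–CEN–FIR = $10.5.

$10.5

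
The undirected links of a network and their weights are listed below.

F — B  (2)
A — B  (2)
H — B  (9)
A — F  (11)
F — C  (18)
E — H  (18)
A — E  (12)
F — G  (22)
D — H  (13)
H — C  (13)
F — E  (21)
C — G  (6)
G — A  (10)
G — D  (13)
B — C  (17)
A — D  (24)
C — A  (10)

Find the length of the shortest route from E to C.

Shortest distances from E:
E: 0
A: 12  (via E)
B: 14  (via A)
F: 16  (via B)
H: 18  (via E)
C: 22  (via A)
Shortest route: E–A–C = 22.

22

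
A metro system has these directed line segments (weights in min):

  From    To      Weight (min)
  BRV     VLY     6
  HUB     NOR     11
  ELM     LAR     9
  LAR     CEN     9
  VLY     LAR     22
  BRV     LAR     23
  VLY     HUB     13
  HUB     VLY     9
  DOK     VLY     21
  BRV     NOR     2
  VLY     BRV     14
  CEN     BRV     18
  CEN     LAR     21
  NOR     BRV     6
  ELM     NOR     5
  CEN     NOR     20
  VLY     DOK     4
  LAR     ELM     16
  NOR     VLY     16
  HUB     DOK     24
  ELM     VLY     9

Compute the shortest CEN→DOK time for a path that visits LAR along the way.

50 min

Shortest CEN→LAR: CEN → LAR = 21
Best LAR to DOK: LAR → ELM → VLY → DOK costing 29
Total via LAR: 21 + 29 = 50 min.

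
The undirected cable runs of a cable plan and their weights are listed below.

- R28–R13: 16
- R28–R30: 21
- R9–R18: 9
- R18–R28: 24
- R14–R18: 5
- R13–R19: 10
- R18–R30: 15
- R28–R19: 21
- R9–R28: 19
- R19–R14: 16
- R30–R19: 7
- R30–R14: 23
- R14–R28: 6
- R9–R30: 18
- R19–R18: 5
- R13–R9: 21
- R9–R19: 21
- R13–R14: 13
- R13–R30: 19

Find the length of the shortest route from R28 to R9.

Enumerating some paths:
R28–R9: 19 = 19
R28–R14–R18–R9: 6+5+9 = 20
Cheapest is R28–R9 at 19.

19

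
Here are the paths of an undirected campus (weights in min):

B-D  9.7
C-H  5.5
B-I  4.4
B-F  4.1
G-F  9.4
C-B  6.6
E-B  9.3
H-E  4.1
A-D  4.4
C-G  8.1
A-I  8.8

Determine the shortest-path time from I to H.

16.5 min

Candidate routes:
I → B → C → H: 4.4+6.6+5.5 = 16.5
I → B → E → H: 4.4+9.3+4.1 = 17.8
I → B → F → G → C → H: 4.4+4.1+9.4+8.1+5.5 = 31.5
Cheapest is I → B → C → H at 16.5 min.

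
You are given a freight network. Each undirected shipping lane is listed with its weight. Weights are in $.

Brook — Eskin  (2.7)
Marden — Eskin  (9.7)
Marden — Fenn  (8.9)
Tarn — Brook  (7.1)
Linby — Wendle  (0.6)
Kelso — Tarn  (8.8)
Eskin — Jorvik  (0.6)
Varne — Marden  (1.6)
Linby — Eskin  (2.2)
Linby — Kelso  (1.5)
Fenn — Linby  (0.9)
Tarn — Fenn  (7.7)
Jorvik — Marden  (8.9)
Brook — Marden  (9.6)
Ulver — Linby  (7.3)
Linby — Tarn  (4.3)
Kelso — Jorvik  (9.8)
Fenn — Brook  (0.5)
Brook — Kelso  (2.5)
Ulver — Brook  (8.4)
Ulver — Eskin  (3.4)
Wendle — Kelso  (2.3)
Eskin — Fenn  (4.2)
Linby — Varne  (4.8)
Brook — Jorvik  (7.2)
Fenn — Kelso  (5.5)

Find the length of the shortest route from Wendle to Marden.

Compare a few routes:
Wendle - Linby - Varne - Marden: 0.6+4.8+1.6 = 7
Wendle - Linby - Fenn - Marden: 0.6+0.9+8.9 = 10.4
Wendle - Kelso - Linby - Varne - Marden: 2.3+1.5+4.8+1.6 = 10.2
Cheapest is Wendle - Linby - Varne - Marden at $7.

$7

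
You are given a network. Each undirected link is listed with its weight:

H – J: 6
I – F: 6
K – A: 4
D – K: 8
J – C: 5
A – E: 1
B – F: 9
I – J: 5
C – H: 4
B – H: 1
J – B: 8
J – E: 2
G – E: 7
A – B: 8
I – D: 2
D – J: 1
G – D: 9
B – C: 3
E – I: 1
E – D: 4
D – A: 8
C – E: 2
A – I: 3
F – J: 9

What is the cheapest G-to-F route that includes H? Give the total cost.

23

Shortest G→H: G → E → C → H = 13
Best H to F: H → B → F costing 10
Total via H: 13 + 10 = 23.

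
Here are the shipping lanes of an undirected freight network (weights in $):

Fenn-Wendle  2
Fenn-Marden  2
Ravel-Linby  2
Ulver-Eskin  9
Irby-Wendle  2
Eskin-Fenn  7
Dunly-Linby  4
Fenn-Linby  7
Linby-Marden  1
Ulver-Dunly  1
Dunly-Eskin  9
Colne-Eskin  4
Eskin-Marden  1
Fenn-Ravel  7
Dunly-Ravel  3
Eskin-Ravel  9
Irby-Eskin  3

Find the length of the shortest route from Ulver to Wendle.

Enumerating some paths:
Ulver–Dunly–Ravel–Linby–Marden–Fenn–Wendle: 1+3+2+1+2+2 = 11
Ulver–Dunly–Linby–Marden–Fenn–Wendle: 1+4+1+2+2 = 10
The minimum is $10 via Ulver–Dunly–Linby–Marden–Fenn–Wendle.

$10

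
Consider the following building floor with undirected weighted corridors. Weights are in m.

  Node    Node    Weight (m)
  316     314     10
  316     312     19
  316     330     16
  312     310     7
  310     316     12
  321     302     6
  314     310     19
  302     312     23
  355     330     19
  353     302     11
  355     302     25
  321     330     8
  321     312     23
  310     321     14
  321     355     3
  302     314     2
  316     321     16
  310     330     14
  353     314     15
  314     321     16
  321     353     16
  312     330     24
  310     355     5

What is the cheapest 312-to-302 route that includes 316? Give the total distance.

31 m

Shortest 312→316: 312 → 316 = 19
Best 316 to 302: 316 → 314 → 302 costing 12
Total via 316: 19 + 12 = 31 m.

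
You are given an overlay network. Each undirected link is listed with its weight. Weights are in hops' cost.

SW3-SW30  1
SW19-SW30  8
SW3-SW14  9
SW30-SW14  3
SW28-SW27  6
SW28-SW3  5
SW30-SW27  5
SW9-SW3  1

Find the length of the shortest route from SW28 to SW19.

14 hops' cost

Enumerating some paths:
SW28 → SW27 → SW30 → SW19: 6+5+8 = 19
SW28 → SW3 → SW30 → SW19: 5+1+8 = 14
SW28 → SW3 → SW14 → SW30 → SW19: 5+9+3+8 = 25
Cheapest is SW28 → SW3 → SW30 → SW19 at 14 hops' cost.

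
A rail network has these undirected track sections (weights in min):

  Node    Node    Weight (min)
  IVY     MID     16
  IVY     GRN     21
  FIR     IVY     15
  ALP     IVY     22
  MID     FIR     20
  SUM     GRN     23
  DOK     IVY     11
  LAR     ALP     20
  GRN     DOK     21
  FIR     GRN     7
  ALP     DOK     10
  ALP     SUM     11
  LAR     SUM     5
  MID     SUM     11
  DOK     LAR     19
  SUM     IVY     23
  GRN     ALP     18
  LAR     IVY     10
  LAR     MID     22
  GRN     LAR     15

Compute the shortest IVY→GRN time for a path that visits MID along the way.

Best IVY to MID: IVY–MID costing 16
Best MID to GRN: MID–FIR–GRN costing 27
Total via MID: 16 + 27 = 43 min.

43 min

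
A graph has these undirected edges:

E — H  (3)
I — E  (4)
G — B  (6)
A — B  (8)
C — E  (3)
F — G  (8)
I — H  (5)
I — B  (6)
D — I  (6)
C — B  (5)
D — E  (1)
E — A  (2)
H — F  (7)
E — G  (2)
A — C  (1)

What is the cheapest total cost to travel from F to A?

Settle nodes by increasing distance from F:
F: 0
H: 7  (via F)
G: 8  (via F)
E: 10  (via H)
D: 11  (via E)
A: 12  (via E)
Shortest route: F–H–E–A = 12.

12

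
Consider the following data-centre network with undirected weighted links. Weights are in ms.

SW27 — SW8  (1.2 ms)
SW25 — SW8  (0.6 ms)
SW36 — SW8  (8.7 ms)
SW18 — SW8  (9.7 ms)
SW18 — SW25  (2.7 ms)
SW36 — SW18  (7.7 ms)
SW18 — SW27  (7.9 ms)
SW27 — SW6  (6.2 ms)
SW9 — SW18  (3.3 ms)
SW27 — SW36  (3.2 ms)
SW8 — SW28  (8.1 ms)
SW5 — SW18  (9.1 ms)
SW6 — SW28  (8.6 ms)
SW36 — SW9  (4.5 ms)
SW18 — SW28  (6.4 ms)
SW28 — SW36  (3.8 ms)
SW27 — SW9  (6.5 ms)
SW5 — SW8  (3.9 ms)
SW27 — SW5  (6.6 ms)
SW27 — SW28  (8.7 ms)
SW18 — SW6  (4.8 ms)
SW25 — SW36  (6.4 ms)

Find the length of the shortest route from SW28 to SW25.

8.7 ms

Settle nodes by increasing distance from SW28:
SW28: 0
SW36: 3.8  (via SW28)
SW18: 6.4  (via SW28)
SW27: 7  (via SW36)
SW8: 8.1  (via SW28)
SW9: 8.3  (via SW36)
SW6: 8.6  (via SW28)
SW25: 8.7  (via SW8)
Shortest route: SW28–SW8–SW25 = 8.7 ms.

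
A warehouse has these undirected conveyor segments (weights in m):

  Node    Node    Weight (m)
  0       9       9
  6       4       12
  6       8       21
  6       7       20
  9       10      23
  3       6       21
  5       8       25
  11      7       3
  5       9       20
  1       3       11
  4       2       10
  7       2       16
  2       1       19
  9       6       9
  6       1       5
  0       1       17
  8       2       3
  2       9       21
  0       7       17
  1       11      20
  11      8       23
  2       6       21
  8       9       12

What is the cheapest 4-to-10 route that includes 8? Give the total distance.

Shortest 4→8: 4–2–8 = 13
Shortest 8→10: 8–9–10 = 35
Total via 8: 13 + 35 = 48 m.

48 m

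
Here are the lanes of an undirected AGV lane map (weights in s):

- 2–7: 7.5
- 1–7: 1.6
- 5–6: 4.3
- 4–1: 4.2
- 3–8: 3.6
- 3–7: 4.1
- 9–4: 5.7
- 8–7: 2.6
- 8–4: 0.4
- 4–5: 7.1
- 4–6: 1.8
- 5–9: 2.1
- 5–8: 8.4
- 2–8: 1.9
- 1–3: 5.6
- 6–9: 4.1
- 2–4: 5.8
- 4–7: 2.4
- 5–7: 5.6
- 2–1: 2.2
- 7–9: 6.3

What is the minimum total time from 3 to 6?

Candidate routes:
3 → 8 → 4 → 6: 3.6+0.4+1.8 = 5.8
3 → 7 → 8 → 4 → 6: 4.1+2.6+0.4+1.8 = 8.9
3 → 7 → 4 → 6: 4.1+2.4+1.8 = 8.3
Cheapest is 3 → 8 → 4 → 6 at 5.8 s.

5.8 s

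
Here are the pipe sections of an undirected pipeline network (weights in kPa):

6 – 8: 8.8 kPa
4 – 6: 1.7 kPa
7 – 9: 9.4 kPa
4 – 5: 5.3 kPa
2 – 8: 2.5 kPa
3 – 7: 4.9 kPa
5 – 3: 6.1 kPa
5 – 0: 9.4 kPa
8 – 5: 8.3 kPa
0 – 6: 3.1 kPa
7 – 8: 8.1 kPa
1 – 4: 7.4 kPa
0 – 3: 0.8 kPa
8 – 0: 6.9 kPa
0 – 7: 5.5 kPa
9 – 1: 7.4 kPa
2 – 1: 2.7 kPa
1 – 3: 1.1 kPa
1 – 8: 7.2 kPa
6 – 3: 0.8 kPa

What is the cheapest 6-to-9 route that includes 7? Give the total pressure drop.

15.1 kPa

Shortest 6→7: 6–3–7 = 5.7
Best 7 to 9: 7–9 costing 9.4
Total via 7: 5.7 + 9.4 = 15.1 kPa.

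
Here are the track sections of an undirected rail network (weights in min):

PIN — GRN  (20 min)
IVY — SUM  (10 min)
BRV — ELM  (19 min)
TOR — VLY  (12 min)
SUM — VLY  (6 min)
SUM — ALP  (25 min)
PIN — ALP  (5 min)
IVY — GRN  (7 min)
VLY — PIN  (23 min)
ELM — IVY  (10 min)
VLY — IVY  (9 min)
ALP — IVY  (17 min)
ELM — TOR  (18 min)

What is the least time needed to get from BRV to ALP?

Settle nodes by increasing distance from BRV:
BRV: 0
ELM: 19  (via BRV)
IVY: 29  (via ELM)
GRN: 36  (via IVY)
TOR: 37  (via ELM)
VLY: 38  (via IVY)
SUM: 39  (via IVY)
ALP: 46  (via IVY)
Shortest route: BRV → ELM → IVY → ALP = 46 min.

46 min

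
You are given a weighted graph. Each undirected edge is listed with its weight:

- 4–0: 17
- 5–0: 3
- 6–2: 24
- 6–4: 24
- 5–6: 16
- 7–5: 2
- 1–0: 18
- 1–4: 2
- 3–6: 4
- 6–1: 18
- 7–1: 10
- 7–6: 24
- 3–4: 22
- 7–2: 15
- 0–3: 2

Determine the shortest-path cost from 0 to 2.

20

Candidate routes:
0–3–6–2: 2+4+24 = 30
0–5–7–2: 3+2+15 = 20
The minimum is 20 via 0–5–7–2.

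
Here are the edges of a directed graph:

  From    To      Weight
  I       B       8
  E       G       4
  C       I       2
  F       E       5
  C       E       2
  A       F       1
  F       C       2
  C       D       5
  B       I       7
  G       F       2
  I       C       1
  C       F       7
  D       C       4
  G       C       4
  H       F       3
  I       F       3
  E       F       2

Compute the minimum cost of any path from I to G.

7

Running Dijkstra from I:
I: 0
C: 1  (via I)
E: 3  (via C)
F: 3  (via I)
D: 6  (via C)
G: 7  (via E)
Shortest route: I → C → E → G = 7.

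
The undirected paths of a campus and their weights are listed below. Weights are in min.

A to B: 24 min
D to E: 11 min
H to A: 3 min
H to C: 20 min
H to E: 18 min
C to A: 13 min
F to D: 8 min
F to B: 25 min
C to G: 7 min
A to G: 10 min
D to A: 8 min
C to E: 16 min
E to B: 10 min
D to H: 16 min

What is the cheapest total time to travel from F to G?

26 min

Shortest distances from F:
F: 0
D: 8  (via F)
A: 16  (via D)
E: 19  (via D)
H: 19  (via A)
B: 25  (via F)
G: 26  (via A)
Shortest route: F–D–A–G = 26 min.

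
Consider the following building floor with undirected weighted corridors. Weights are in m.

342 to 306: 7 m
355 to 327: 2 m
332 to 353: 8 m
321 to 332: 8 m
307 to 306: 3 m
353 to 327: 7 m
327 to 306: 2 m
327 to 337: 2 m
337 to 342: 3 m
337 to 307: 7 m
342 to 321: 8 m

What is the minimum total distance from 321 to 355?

Candidate routes:
321–332–353–327–355: 8+8+7+2 = 25
321–342–337–327–355: 8+3+2+2 = 15
321–342–337–307–306–327–355: 8+3+7+3+2+2 = 25
321–342–306–327–355: 8+7+2+2 = 19
The minimum is 15 m via 321–342–337–327–355.

15 m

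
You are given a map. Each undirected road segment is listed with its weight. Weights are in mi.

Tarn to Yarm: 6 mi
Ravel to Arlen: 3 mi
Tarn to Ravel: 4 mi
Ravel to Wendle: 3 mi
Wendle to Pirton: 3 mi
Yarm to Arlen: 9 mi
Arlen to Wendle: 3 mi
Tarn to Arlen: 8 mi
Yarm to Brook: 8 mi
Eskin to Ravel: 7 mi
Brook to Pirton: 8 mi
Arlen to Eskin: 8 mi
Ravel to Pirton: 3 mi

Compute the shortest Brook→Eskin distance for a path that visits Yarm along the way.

25 mi

Best Brook to Yarm: Brook → Yarm costing 8
Best Yarm to Eskin: Yarm → Arlen → Eskin costing 17
Total via Yarm: 8 + 17 = 25 mi.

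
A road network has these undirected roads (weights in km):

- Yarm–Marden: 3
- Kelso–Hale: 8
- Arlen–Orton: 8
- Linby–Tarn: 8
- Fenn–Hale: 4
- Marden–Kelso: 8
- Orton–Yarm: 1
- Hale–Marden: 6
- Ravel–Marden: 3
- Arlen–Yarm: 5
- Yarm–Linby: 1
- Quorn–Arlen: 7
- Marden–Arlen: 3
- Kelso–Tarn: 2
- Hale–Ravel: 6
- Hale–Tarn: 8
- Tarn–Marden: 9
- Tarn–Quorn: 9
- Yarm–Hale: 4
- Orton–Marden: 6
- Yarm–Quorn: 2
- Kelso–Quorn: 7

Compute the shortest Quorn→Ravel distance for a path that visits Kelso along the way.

Shortest Quorn→Kelso: Quorn → Kelso = 7
Best Kelso to Ravel: Kelso → Marden → Ravel costing 11
Total via Kelso: 7 + 11 = 18 km.

18 km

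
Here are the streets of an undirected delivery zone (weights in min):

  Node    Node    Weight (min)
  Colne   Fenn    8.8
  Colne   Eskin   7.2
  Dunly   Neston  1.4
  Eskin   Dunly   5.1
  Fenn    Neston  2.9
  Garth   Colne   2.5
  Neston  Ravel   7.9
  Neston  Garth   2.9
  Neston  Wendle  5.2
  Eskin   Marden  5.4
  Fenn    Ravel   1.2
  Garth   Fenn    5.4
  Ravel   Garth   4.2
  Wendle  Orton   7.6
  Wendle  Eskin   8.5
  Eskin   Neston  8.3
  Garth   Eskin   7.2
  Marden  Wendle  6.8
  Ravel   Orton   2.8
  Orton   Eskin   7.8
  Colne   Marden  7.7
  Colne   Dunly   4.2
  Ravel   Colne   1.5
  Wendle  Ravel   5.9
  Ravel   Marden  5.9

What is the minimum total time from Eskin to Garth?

7.2 min

Enumerating some paths:
Eskin - Garth: 7.2 = 7.2
Eskin - Dunly - Neston - Garth: 5.1+1.4+2.9 = 9.4
Eskin - Colne - Garth: 7.2+2.5 = 9.7
Cheapest is Eskin - Garth at 7.2 min.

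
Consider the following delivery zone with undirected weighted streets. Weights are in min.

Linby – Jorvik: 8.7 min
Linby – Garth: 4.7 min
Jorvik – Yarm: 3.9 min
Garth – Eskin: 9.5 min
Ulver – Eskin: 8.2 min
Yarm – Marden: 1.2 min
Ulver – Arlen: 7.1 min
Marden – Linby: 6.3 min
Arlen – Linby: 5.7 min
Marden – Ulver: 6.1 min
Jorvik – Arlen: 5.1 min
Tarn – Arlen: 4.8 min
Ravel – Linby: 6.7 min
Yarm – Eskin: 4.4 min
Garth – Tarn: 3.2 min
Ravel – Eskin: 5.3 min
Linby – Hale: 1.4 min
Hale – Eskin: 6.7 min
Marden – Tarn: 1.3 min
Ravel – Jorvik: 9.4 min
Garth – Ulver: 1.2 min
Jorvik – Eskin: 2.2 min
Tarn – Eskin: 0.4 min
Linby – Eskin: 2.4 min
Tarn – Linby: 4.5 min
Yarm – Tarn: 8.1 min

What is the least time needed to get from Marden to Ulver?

Shortest distances from Marden:
Marden: 0
Yarm: 1.2  (via Marden)
Tarn: 1.3  (via Marden)
Eskin: 1.7  (via Tarn)
Jorvik: 3.9  (via Eskin)
Linby: 4.1  (via Eskin)
Garth: 4.5  (via Tarn)
Hale: 5.5  (via Linby)
Ulver: 5.7  (via Garth)
Shortest route: Marden–Tarn–Garth–Ulver = 5.7 min.

5.7 min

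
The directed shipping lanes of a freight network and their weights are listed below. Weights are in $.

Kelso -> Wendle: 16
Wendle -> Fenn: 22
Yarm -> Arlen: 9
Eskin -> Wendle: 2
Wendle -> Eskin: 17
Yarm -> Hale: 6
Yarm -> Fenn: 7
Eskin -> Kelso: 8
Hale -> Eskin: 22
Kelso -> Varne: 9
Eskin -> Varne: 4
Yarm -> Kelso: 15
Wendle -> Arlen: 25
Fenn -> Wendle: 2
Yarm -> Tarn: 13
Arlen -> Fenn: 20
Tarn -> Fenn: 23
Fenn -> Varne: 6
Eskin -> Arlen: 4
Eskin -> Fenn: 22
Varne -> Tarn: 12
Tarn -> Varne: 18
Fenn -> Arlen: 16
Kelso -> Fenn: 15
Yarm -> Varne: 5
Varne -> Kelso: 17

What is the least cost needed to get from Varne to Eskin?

Running Dijkstra from Varne:
Varne: 0
Tarn: 12  (via Varne)
Kelso: 17  (via Varne)
Fenn: 32  (via Kelso)
Wendle: 33  (via Kelso)
Arlen: 48  (via Fenn)
Eskin: 50  (via Wendle)
Shortest route: Varne → Kelso → Wendle → Eskin = $50.

$50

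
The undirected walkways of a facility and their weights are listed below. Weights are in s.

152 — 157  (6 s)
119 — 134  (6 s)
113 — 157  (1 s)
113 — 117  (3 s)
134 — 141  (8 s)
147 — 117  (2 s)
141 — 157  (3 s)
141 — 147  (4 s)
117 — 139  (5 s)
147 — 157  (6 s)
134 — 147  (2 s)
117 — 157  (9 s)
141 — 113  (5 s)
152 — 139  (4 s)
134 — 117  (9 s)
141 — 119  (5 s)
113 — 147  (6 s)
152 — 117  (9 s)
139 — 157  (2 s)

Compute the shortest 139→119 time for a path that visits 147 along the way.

15 s

Best 139 to 147: 139 → 117 → 147 costing 7
Best 147 to 119: 147 → 134 → 119 costing 8
Total via 147: 7 + 8 = 15 s.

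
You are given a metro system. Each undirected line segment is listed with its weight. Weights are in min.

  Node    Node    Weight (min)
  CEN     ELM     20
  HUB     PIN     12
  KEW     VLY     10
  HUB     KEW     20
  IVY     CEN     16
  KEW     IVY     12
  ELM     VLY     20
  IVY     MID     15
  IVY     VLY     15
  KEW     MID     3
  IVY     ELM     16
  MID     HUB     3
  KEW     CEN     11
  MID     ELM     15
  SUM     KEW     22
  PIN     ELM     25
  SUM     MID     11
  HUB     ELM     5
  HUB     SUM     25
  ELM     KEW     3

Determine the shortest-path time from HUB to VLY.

16 min

Enumerating some paths:
HUB–MID–KEW–VLY: 3+3+10 = 16
HUB–ELM–KEW–VLY: 5+3+10 = 18
Cheapest is HUB–MID–KEW–VLY at 16 min.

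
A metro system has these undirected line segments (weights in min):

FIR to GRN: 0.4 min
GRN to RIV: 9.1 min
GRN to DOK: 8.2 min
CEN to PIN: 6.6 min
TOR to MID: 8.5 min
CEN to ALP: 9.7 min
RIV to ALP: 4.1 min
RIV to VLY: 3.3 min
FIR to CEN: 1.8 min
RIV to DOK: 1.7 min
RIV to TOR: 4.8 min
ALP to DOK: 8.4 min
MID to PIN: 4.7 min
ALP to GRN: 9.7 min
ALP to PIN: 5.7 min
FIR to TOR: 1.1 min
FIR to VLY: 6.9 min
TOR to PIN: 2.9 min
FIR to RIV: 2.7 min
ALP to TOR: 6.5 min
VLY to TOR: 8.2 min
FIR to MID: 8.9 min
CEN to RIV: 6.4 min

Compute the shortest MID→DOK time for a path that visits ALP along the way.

Shortest MID→ALP: MID–PIN–ALP = 10.4
Best ALP to DOK: ALP–RIV–DOK costing 5.8
Total via ALP: 10.4 + 5.8 = 16.2 min.

16.2 min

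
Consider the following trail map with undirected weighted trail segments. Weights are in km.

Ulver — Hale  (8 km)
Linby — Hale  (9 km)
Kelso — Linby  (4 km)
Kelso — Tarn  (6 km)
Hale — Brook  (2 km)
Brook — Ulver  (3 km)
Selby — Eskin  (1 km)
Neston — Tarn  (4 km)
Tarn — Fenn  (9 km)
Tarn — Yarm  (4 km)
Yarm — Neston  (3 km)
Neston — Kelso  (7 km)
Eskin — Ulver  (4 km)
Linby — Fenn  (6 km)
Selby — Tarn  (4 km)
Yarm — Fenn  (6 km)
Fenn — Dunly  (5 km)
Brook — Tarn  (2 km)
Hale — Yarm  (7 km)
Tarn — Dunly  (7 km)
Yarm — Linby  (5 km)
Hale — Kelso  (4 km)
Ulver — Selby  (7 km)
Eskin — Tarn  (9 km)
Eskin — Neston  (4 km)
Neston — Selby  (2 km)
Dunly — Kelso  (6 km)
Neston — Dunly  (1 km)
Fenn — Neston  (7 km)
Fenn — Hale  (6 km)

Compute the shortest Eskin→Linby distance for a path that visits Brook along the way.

17 km

Shortest Eskin→Brook: Eskin–Ulver–Brook = 7
Shortest Brook→Linby: Brook–Hale–Kelso–Linby = 10
Total via Brook: 7 + 10 = 17 km.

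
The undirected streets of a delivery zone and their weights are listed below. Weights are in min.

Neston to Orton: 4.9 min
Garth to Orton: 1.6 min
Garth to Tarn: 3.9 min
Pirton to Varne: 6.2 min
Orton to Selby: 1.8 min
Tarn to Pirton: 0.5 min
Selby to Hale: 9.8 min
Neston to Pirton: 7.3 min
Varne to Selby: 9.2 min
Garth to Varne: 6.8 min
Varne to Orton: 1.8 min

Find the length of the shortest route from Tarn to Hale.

17.1 min

Compare a few routes:
Tarn → Garth → Varne → Orton → Selby → Hale: 3.9+6.8+1.8+1.8+9.8 = 24.1
Tarn → Garth → Orton → Selby → Hale: 3.9+1.6+1.8+9.8 = 17.1
Tarn → Pirton → Varne → Orton → Selby → Hale: 0.5+6.2+1.8+1.8+9.8 = 20.1
Cheapest is Tarn → Garth → Orton → Selby → Hale at 17.1 min.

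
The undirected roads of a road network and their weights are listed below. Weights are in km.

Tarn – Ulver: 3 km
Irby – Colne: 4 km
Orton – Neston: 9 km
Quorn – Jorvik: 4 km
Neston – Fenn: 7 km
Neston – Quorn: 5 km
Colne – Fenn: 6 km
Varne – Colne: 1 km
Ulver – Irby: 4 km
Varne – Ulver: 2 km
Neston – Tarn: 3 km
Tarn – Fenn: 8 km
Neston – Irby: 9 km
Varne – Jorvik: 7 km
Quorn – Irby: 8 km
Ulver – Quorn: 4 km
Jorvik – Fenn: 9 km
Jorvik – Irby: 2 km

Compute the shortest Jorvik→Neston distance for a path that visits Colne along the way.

15 km

Shortest Jorvik→Colne: Jorvik–Irby–Colne = 6
Best Colne to Neston: Colne–Varne–Ulver–Tarn–Neston costing 9
Total via Colne: 6 + 9 = 15 km.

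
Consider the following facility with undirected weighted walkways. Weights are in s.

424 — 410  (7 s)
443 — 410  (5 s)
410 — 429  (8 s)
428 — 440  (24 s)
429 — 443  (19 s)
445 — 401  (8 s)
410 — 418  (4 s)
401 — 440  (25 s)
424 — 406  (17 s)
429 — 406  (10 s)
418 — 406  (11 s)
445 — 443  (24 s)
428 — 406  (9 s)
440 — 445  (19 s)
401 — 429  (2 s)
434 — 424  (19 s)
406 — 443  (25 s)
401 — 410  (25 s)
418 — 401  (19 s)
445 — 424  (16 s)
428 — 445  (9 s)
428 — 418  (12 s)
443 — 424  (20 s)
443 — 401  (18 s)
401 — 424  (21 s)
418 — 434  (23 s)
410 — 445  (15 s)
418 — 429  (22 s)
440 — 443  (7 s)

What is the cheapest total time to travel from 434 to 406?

Running Dijkstra from 434:
434: 0
424: 19  (via 434)
418: 23  (via 434)
410: 26  (via 424)
443: 31  (via 410)
429: 34  (via 410)
406: 34  (via 418)
Shortest route: 434 → 418 → 406 = 34 s.

34 s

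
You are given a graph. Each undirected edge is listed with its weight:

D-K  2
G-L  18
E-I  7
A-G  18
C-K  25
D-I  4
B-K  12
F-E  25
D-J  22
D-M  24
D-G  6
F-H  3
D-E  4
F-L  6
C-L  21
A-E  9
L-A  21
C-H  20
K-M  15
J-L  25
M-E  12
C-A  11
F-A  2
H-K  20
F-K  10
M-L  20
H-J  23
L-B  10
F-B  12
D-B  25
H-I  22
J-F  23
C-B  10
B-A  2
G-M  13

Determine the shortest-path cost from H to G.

Shortest distances from H:
H: 0
F: 3  (via H)
A: 5  (via F)
B: 7  (via A)
L: 9  (via F)
K: 13  (via F)
E: 14  (via A)
D: 15  (via K)
C: 16  (via A)
I: 19  (via D)
G: 21  (via D)
Shortest route: H–F–K–D–G = 21.

21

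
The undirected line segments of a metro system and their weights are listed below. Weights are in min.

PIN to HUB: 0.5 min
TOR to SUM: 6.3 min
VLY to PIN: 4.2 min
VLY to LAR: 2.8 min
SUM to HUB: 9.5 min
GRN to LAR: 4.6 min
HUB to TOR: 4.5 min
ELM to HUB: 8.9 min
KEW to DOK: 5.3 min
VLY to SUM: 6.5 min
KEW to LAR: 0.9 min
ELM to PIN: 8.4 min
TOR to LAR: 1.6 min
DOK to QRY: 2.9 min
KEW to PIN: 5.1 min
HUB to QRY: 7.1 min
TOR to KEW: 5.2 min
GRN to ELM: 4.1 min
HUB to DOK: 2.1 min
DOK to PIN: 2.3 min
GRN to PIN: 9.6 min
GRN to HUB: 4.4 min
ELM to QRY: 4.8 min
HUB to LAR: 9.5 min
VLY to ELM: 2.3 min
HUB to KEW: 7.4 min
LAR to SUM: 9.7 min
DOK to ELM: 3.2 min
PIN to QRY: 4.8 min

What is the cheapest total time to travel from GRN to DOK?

6.5 min

Settle nodes by increasing distance from GRN:
GRN: 0
ELM: 4.1  (via GRN)
HUB: 4.4  (via GRN)
LAR: 4.6  (via GRN)
PIN: 4.9  (via HUB)
KEW: 5.5  (via LAR)
TOR: 6.2  (via LAR)
VLY: 6.4  (via ELM)
DOK: 6.5  (via HUB)
Shortest route: GRN–HUB–DOK = 6.5 min.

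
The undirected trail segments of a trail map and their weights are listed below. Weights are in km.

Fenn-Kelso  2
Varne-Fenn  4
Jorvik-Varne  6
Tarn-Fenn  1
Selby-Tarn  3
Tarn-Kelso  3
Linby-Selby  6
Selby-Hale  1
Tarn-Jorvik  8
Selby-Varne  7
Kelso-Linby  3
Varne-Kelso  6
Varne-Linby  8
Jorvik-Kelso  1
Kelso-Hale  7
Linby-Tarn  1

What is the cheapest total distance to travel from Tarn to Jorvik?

Settle nodes by increasing distance from Tarn:
Tarn: 0
Linby: 1  (via Tarn)
Fenn: 1  (via Tarn)
Kelso: 3  (via Tarn)
Selby: 3  (via Tarn)
Hale: 4  (via Selby)
Jorvik: 4  (via Kelso)
Shortest route: Tarn–Kelso–Jorvik = 4 km.

4 km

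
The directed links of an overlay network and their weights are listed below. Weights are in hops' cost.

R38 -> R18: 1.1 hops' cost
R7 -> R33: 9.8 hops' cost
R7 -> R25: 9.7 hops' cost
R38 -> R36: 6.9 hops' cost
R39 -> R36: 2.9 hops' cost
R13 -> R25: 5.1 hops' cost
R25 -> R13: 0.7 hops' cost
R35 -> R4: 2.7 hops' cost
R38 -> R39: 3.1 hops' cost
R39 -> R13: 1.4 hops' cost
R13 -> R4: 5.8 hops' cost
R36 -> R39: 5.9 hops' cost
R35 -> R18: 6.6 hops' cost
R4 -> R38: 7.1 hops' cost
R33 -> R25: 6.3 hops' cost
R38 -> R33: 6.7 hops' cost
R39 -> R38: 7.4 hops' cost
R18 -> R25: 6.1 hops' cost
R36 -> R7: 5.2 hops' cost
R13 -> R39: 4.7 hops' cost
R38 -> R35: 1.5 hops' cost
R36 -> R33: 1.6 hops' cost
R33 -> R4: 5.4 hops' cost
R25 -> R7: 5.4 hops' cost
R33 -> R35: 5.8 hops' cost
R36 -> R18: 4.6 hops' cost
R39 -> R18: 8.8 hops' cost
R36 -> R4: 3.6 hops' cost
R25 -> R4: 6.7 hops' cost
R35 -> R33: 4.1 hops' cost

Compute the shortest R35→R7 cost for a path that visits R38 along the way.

21 hops' cost

Shortest R35→R38: R35–R4–R38 = 9.8
Best R38 to R7: R38–R39–R36–R7 costing 11.2
Total via R38: 9.8 + 11.2 = 21 hops' cost.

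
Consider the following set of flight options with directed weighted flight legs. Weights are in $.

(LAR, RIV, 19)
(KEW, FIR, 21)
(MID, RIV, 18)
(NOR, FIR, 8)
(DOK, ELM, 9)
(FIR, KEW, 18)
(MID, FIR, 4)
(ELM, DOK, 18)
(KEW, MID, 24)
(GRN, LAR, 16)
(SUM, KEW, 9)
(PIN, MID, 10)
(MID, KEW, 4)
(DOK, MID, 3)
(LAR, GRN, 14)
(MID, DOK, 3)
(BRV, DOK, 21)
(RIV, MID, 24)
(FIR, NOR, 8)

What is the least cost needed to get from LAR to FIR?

Enumerating some paths:
LAR → RIV → MID → FIR: 19+24+4 = 47
LAR → RIV → MID → KEW → FIR: 19+24+4+21 = 68
The minimum is $47 via LAR → RIV → MID → FIR.

$47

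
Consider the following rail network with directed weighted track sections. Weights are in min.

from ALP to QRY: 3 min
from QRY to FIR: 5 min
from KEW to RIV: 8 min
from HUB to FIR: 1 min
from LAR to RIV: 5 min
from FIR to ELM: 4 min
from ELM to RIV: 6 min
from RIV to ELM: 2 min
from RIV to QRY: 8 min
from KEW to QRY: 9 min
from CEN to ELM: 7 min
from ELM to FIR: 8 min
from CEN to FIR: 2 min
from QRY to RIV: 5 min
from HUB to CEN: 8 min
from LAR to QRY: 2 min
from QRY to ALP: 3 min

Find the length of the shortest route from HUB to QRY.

19 min

Running Dijkstra from HUB:
HUB: 0
FIR: 1  (via HUB)
ELM: 5  (via FIR)
CEN: 8  (via HUB)
RIV: 11  (via ELM)
QRY: 19  (via RIV)
Shortest route: HUB–FIR–ELM–RIV–QRY = 19 min.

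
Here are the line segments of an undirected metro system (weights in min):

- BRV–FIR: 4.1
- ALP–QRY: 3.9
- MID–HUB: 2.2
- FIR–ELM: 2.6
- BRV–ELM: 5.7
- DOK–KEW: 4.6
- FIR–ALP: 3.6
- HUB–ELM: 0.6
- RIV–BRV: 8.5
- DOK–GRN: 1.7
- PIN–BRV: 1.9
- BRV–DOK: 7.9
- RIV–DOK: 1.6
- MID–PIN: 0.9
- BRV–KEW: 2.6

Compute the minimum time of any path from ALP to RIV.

16.2 min

Enumerating some paths:
ALP - FIR - BRV - KEW - DOK - RIV: 3.6+4.1+2.6+4.6+1.6 = 16.5
ALP - FIR - BRV - RIV: 3.6+4.1+8.5 = 16.2
The minimum is 16.2 min via ALP - FIR - BRV - RIV.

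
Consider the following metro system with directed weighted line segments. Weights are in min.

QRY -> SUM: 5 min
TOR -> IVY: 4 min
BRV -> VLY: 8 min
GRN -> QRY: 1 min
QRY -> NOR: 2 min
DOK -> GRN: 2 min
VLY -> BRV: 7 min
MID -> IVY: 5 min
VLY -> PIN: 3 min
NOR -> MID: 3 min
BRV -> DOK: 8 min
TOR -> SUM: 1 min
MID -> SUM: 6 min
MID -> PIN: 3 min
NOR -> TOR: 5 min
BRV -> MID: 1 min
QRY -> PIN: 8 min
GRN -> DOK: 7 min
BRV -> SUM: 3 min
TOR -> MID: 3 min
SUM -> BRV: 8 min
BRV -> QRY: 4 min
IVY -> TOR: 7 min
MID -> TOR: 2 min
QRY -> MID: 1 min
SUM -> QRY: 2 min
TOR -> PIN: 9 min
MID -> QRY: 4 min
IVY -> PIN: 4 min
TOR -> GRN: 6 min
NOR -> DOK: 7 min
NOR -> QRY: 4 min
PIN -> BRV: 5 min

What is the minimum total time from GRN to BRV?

10 min

Enumerating some paths:
GRN → QRY → MID → TOR → SUM → BRV: 1+1+2+1+8 = 13
GRN → QRY → MID → PIN → BRV: 1+1+3+5 = 10
GRN → QRY → PIN → BRV: 1+8+5 = 14
The minimum is 10 min via GRN → QRY → MID → PIN → BRV.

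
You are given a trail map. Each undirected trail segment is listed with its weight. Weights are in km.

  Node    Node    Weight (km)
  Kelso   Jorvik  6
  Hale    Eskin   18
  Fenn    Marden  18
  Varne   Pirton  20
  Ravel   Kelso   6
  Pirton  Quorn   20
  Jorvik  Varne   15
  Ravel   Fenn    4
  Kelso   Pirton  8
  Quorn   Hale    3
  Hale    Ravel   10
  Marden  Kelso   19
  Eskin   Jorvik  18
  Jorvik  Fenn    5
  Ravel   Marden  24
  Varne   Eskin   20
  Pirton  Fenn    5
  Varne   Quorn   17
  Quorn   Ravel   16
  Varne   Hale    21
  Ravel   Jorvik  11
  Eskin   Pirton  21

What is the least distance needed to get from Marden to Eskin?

Settle nodes by increasing distance from Marden:
Marden: 0
Fenn: 18  (via Marden)
Kelso: 19  (via Marden)
Ravel: 22  (via Fenn)
Jorvik: 23  (via Fenn)
Pirton: 23  (via Fenn)
Hale: 32  (via Ravel)
Quorn: 35  (via Hale)
Varne: 38  (via Jorvik)
Eskin: 41  (via Jorvik)
Shortest route: Marden → Fenn → Jorvik → Eskin = 41 km.

41 km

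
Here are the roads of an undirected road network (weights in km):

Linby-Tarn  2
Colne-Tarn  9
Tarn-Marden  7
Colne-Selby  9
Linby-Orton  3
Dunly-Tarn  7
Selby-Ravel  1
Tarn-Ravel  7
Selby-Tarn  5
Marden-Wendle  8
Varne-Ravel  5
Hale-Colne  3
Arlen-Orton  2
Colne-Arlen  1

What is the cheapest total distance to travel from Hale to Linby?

9 km

Settle nodes by increasing distance from Hale:
Hale: 0
Colne: 3  (via Hale)
Arlen: 4  (via Colne)
Orton: 6  (via Arlen)
Linby: 9  (via Orton)
Shortest route: Hale–Colne–Arlen–Orton–Linby = 9 km.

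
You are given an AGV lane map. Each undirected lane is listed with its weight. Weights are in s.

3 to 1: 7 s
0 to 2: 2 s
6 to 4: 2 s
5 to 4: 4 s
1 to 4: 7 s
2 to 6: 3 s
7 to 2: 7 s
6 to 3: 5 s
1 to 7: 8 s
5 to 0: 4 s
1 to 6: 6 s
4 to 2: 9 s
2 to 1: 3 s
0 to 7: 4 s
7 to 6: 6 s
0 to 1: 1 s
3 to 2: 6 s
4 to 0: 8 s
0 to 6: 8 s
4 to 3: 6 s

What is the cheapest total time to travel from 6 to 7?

Compare a few routes:
6 - 2 - 0 - 7: 3+2+4 = 9
6 - 7: 6 = 6
The minimum is 6 s via 6 - 7.

6 s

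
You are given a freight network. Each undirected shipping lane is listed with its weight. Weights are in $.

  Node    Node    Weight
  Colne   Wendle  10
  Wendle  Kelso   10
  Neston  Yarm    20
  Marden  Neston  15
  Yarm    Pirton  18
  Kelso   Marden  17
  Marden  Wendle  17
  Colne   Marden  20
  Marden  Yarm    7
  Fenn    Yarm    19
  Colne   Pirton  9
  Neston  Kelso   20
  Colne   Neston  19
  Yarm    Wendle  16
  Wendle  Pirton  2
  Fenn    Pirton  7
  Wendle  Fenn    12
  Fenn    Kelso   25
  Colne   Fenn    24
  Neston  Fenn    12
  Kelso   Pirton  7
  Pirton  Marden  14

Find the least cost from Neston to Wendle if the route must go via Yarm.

$36

Shortest Neston→Yarm: Neston → Yarm = 20
Shortest Yarm→Wendle: Yarm → Wendle = 16
Total via Yarm: 20 + 16 = $36.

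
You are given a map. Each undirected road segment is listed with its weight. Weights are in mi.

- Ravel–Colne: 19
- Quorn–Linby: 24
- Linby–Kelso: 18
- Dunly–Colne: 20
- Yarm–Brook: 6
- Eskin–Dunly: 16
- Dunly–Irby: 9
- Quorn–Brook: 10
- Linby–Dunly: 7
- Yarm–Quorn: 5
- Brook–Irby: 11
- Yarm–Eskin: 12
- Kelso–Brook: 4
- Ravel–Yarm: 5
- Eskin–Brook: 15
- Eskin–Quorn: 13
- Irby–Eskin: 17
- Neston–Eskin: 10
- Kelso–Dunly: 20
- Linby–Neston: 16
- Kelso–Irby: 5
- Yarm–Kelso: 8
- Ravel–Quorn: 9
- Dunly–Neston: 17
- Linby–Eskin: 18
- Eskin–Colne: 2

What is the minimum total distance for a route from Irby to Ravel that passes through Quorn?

27 mi

Shortest Irby→Quorn: Irby → Kelso → Yarm → Quorn = 18
Best Quorn to Ravel: Quorn → Ravel costing 9
Total via Quorn: 18 + 9 = 27 mi.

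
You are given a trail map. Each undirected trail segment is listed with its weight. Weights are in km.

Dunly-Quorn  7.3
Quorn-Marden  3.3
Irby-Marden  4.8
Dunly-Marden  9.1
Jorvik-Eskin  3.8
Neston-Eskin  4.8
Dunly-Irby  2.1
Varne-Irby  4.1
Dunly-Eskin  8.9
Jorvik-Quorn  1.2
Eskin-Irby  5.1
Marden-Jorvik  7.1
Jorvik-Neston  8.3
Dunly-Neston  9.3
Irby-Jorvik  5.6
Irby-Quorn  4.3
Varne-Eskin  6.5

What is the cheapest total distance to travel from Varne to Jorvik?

Settle nodes by increasing distance from Varne:
Varne: 0
Irby: 4.1  (via Varne)
Dunly: 6.2  (via Irby)
Eskin: 6.5  (via Varne)
Quorn: 8.4  (via Irby)
Marden: 8.9  (via Irby)
Jorvik: 9.6  (via Quorn)
Shortest route: Varne → Irby → Quorn → Jorvik = 9.6 km.

9.6 km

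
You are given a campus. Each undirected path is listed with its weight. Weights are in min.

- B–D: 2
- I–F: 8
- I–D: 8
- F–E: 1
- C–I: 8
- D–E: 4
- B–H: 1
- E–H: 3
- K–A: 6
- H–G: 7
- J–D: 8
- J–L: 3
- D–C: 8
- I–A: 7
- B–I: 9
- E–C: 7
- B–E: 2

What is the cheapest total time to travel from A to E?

Candidate routes:
A - I - F - E: 7+8+1 = 16
A - I - B - E: 7+9+2 = 18
Cheapest is A - I - F - E at 16 min.

16 min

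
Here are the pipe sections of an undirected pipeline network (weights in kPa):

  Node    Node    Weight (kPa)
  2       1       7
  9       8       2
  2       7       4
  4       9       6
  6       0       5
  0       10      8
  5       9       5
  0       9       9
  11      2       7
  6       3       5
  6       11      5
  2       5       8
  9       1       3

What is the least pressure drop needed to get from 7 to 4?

20 kPa

Enumerating some paths:
7 → 2 → 5 → 9 → 4: 4+8+5+6 = 23
7 → 2 → 1 → 9 → 4: 4+7+3+6 = 20
7 → 2 → 11 → 6 → 0 → 9 → 4: 4+7+5+5+9+6 = 36
The minimum is 20 kPa via 7 → 2 → 1 → 9 → 4.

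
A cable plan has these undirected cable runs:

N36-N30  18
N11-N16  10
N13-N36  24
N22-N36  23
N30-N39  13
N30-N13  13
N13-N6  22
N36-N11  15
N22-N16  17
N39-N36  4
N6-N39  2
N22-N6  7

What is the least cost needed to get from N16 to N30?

39

Candidate routes:
N16 → N22 → N6 → N39 → N30: 17+7+2+13 = 39
N16 → N11 → N36 → N39 → N30: 10+15+4+13 = 42
N16 → N11 → N36 → N30: 10+15+18 = 43
The minimum is 39 via N16 → N22 → N6 → N39 → N30.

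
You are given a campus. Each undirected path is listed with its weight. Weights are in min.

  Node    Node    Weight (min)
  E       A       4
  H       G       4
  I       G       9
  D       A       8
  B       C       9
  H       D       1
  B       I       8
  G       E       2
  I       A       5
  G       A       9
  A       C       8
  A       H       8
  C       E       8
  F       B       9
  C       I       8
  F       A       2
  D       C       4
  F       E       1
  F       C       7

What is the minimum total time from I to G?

Settle nodes by increasing distance from I:
I: 0
A: 5  (via I)
F: 7  (via A)
B: 8  (via I)
C: 8  (via I)
E: 8  (via F)
G: 9  (via I)
Shortest route: I → G = 9 min.

9 min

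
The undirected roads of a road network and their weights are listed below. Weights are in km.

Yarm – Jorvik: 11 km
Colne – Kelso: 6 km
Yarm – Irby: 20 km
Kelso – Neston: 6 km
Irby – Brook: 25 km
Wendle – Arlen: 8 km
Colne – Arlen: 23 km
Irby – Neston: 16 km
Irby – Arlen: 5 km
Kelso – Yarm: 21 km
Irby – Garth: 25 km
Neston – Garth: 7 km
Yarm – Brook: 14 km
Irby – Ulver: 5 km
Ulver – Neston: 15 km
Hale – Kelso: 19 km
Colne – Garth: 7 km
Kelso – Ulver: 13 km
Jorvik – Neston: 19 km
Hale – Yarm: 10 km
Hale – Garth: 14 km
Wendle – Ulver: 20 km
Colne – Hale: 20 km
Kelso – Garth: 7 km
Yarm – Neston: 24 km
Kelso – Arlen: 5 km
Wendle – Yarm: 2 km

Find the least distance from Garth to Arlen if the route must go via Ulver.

30 km

Best Garth to Ulver: Garth → Kelso → Ulver costing 20
Shortest Ulver→Arlen: Ulver → Irby → Arlen = 10
Total via Ulver: 20 + 10 = 30 km.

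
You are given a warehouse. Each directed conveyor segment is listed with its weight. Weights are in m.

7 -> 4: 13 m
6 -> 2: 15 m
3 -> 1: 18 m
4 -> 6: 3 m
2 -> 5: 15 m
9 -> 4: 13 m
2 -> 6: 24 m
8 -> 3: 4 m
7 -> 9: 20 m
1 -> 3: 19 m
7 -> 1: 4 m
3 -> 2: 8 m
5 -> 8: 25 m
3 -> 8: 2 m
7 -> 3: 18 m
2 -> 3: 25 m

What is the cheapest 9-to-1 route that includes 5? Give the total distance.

Shortest 9→5: 9 → 4 → 6 → 2 → 5 = 46
Best 5 to 1: 5 → 8 → 3 → 1 costing 47
Total via 5: 46 + 47 = 93 m.

93 m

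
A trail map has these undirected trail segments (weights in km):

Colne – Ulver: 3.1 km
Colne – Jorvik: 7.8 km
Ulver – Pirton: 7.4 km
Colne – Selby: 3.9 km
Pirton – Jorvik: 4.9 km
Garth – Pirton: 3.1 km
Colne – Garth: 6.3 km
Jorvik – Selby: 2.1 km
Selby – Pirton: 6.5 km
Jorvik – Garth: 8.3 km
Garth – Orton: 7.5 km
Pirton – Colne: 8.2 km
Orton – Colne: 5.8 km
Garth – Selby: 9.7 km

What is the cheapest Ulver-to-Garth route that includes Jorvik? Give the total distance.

17.1 km

Shortest Ulver→Jorvik: Ulver–Colne–Selby–Jorvik = 9.1
Shortest Jorvik→Garth: Jorvik–Pirton–Garth = 8
Total via Jorvik: 9.1 + 8 = 17.1 km.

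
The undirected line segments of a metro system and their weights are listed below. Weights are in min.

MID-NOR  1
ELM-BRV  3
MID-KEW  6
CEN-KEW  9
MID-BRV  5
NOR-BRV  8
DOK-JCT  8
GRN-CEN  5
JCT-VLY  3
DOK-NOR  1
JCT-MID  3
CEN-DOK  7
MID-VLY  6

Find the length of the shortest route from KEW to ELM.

Candidate routes:
KEW - MID - BRV - ELM: 6+5+3 = 14
KEW - CEN - DOK - NOR - MID - BRV - ELM: 9+7+1+1+5+3 = 26
KEW - MID - NOR - BRV - ELM: 6+1+8+3 = 18
The minimum is 14 min via KEW - MID - BRV - ELM.

14 min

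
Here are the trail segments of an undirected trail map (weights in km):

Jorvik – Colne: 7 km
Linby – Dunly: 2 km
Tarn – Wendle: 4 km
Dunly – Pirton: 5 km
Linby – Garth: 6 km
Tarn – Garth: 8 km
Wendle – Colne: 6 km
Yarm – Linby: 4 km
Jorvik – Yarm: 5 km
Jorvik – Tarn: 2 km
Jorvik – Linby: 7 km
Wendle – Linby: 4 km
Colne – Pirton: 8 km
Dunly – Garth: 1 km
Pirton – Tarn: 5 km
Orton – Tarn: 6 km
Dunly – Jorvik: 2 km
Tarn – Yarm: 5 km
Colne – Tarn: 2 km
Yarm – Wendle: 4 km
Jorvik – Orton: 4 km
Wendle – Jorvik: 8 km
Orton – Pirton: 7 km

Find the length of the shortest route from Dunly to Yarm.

Candidate routes:
Dunly - Jorvik - Yarm: 2+5 = 7
Dunly - Linby - Wendle - Yarm: 2+4+4 = 10
Dunly - Linby - Yarm: 2+4 = 6
Dunly - Jorvik - Tarn - Yarm: 2+2+5 = 9
The minimum is 6 km via Dunly - Linby - Yarm.

6 km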